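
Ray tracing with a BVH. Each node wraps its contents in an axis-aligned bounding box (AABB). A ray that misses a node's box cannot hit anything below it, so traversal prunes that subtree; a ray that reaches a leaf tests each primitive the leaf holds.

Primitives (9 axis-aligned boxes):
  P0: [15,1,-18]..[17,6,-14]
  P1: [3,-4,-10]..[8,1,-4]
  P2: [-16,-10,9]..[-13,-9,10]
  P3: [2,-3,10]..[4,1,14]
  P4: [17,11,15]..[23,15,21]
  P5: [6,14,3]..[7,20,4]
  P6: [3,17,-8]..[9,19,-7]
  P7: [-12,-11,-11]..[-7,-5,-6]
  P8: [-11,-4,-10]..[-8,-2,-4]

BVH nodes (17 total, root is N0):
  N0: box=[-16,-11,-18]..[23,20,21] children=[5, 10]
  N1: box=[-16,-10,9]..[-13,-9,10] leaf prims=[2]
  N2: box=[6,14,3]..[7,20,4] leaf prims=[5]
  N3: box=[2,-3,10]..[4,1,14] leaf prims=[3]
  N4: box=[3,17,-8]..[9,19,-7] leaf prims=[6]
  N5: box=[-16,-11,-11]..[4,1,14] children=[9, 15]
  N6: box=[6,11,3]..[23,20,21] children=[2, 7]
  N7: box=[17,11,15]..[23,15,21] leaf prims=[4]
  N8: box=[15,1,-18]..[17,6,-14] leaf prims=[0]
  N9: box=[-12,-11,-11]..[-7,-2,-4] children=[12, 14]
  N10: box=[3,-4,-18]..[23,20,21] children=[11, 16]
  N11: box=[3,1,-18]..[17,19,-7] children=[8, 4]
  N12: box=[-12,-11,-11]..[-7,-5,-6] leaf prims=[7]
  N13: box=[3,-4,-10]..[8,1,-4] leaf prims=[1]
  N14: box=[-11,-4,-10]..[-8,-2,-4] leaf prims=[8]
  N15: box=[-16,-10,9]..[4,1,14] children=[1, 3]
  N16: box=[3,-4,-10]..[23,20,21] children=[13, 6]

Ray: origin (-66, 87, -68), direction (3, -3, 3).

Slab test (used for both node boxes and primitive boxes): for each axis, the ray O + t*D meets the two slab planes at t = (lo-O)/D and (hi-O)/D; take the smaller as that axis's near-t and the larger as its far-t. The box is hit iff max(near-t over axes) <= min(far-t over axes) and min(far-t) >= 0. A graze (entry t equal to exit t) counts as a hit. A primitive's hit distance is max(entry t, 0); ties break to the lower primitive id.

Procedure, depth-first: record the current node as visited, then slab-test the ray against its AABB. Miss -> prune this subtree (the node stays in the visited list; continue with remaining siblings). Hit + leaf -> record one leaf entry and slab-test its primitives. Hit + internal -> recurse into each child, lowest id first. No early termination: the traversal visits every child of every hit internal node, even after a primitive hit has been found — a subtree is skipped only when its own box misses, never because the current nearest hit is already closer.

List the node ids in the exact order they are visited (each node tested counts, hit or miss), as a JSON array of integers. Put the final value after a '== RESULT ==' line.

Trace the traversal:
N0 x:[50/3,89/3] y:[67/3,98/3] z:[50/3,89/3] -> hit [67/3,89/3], descend [5, 10]
  N5 x:[50/3,70/3] y:[86/3,98/3] z:[19,82/3] -> miss, prune
  N10 x:[23,89/3] y:[67/3,91/3] z:[50/3,89/3] -> hit [23,89/3], descend [11, 16]
    N11 x:[23,83/3] y:[68/3,86/3] z:[50/3,61/3] -> miss, prune
    N16 x:[23,89/3] y:[67/3,91/3] z:[58/3,89/3] -> hit [23,89/3], descend [6, 13]
      N6 x:[24,89/3] y:[67/3,76/3] z:[71/3,89/3] -> hit [24,76/3], descend [2, 7]
        N2 x:[24,73/3] y:[67/3,73/3] z:[71/3,24] -> hit [24,24] leaf, test {P5@t=24}
        N7 x:[83/3,89/3] y:[24,76/3] z:[83/3,89/3] -> miss, prune
      N13 x:[23,74/3] y:[86/3,91/3] z:[58/3,64/3] -> miss, prune

9 AABB tests over nodes [0, 5, 10, 11, 16, 6, 2, 7, 13]; 1 leaf entered; closest P5.

== RESULT ==
[0, 5, 10, 11, 16, 6, 2, 7, 13]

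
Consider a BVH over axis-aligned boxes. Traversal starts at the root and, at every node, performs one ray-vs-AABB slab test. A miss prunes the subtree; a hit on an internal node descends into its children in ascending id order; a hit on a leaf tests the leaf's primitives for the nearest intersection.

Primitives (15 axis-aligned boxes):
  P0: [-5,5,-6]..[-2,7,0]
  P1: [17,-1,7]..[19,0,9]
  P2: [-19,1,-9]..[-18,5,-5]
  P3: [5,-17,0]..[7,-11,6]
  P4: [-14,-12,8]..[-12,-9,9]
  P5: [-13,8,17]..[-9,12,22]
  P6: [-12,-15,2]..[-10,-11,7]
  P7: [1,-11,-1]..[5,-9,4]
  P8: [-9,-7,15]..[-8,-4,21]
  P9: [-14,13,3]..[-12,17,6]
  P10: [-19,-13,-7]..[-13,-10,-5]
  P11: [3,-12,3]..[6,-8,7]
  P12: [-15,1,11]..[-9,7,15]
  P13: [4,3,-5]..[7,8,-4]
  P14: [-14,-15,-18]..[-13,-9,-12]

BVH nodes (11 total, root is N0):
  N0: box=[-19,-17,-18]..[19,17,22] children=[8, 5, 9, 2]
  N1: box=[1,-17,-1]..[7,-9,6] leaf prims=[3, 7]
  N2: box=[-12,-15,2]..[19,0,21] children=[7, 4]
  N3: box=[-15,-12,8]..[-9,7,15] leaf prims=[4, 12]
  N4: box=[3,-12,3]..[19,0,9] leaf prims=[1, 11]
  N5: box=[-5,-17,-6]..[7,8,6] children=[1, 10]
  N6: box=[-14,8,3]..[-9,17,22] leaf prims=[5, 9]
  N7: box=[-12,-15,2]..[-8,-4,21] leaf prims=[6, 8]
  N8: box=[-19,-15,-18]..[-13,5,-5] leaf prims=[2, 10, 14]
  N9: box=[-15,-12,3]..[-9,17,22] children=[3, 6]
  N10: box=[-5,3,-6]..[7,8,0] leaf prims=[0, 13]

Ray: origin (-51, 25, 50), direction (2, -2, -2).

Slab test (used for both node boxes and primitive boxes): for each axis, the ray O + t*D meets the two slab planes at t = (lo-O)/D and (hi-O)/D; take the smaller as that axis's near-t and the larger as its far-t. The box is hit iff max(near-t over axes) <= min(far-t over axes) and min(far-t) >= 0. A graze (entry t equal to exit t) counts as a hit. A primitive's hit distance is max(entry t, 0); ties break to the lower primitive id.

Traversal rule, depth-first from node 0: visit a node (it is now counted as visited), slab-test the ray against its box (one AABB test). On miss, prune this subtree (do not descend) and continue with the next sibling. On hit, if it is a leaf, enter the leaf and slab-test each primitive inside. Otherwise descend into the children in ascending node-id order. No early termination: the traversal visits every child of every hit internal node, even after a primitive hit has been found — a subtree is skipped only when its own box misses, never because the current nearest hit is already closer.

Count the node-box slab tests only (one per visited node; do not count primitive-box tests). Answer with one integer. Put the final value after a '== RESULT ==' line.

Walk:
N0 x:[16,35] y:[4,21] z:[14,34] -> hit [16,21], descend [2, 5, 8, 9]
  N2 x:[39/2,35] y:[25/2,20] z:[29/2,24] -> hit [39/2,20], descend [4, 7]
    N4 x:[27,35] y:[25/2,37/2] z:[41/2,47/2] -> miss, prune
    N7 x:[39/2,43/2] y:[29/2,20] z:[29/2,24] -> hit [39/2,20] leaf, test {P6(miss), P8(miss)}
  N5 x:[23,29] y:[17/2,21] z:[22,28] -> miss, prune
  N8 x:[16,19] y:[10,20] z:[55/2,34] -> miss, prune
  N9 x:[18,21] y:[4,37/2] z:[14,47/2] -> hit [18,37/2], descend [3, 6]
    N3 x:[18,21] y:[9,37/2] z:[35/2,21] -> hit [18,37/2] leaf, test {P4(miss), P12(miss)}
    N6 x:[37/2,21] y:[4,17/2] z:[14,47/2] -> miss, prune

Summary -> nodes [0, 2, 4, 7, 5, 8, 9, 3, 6]; box-tests=9; leaf-entries=2; first=miss

== RESULT ==
9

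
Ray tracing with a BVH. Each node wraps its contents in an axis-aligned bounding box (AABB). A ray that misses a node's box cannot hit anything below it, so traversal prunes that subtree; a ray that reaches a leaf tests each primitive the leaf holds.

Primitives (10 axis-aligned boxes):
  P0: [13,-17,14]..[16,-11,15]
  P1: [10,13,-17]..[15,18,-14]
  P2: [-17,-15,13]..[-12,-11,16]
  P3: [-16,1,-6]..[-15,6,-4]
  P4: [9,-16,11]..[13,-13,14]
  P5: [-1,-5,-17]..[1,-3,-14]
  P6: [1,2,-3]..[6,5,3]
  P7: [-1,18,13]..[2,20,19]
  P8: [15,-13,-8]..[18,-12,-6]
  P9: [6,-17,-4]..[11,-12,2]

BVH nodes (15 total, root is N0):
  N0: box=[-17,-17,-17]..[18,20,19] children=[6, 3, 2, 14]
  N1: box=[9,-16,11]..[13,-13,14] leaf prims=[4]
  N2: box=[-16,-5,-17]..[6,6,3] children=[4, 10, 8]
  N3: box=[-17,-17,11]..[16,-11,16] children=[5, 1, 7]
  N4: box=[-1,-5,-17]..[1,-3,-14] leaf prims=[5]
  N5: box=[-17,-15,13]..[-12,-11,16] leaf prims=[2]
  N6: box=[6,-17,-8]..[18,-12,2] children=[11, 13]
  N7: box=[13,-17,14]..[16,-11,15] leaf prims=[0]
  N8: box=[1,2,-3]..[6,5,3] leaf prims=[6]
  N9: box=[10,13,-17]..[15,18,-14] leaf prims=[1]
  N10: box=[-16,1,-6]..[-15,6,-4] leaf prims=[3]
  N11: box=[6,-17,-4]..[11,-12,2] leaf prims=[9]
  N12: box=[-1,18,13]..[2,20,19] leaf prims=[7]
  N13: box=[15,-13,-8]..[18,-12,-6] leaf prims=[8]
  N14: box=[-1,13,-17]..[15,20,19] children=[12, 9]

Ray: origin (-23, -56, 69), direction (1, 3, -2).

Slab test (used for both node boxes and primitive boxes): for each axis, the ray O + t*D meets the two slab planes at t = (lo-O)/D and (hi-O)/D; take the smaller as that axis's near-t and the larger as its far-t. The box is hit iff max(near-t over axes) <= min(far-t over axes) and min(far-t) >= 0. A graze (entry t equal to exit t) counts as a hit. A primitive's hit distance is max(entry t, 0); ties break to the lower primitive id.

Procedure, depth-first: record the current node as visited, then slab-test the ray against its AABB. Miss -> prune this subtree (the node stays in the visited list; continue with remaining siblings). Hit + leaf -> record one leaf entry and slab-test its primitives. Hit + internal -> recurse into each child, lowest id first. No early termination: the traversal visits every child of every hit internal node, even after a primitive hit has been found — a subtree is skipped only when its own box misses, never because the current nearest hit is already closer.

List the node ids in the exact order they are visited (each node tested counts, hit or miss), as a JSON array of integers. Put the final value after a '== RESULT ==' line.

Traverse from the root:
N0 x:[6,41] y:[13,76/3] z:[25,43] -> hit [25,76/3], descend [2, 3, 6, 14]
  N2 x:[7,29] y:[17,62/3] z:[33,43] -> miss, prune
  N3 x:[6,39] y:[13,15] z:[53/2,29] -> miss, prune
  N6 x:[29,41] y:[13,44/3] z:[67/2,77/2] -> miss, prune
  N14 x:[22,38] y:[23,76/3] z:[25,43] -> hit [25,76/3], descend [9, 12]
    N9 x:[33,38] y:[23,74/3] z:[83/2,43] -> miss, prune
    N12 x:[22,25] y:[74/3,76/3] z:[25,28] -> hit [25,25] leaf, test {P7@t=25}

Visited [0, 2, 3, 6, 14, 9, 12]. Tests: 7 box, 1 leaf. Nearest: P7.

== RESULT ==
[0, 2, 3, 6, 14, 9, 12]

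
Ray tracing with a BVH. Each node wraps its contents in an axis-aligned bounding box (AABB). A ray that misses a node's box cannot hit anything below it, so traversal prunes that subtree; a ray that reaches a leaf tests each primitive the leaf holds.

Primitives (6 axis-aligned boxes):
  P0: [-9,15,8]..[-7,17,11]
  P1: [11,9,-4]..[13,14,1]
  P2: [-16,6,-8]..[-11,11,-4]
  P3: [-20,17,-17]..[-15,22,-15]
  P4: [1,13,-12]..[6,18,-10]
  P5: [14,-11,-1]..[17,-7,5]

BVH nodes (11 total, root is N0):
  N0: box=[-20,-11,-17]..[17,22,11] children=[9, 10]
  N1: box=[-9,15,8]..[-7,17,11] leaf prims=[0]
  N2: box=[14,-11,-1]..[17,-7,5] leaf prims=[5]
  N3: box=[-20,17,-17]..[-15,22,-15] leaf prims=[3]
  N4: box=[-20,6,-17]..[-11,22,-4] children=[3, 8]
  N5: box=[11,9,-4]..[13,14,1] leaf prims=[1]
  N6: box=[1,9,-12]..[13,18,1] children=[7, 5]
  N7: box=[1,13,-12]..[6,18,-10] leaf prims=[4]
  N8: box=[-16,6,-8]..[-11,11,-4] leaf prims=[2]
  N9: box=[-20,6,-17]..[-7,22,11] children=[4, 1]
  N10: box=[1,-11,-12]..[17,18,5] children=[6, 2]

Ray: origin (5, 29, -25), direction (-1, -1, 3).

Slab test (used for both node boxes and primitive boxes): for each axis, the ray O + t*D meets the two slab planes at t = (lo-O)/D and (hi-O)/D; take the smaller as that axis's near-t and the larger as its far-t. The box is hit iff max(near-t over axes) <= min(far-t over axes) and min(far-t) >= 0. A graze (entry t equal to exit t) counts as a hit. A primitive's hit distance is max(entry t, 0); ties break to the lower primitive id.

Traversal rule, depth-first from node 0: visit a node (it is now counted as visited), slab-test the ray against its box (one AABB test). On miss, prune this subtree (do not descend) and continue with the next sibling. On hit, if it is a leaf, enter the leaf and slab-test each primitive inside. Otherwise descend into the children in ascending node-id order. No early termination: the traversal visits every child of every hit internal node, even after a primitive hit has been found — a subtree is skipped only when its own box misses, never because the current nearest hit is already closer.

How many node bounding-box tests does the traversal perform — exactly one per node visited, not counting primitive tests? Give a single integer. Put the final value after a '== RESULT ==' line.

Walk:
N0 x:[-12,25] y:[7,40] z:[8/3,12] -> hit [7,12], descend [9, 10]
  N9 x:[12,25] y:[7,23] z:[8/3,12] -> hit [12,12], descend [1, 4]
    N1 x:[12,14] y:[12,14] z:[11,12] -> hit [12,12] leaf, test {P0@t=12}
    N4 x:[16,25] y:[7,23] z:[8/3,7] -> miss, prune
  N10 x:[-12,4] y:[11,40] z:[13/3,10] -> miss, prune

Summary -> nodes [0, 9, 1, 4, 10]; box-tests=5; leaf-entries=1; first=P0

== RESULT ==
5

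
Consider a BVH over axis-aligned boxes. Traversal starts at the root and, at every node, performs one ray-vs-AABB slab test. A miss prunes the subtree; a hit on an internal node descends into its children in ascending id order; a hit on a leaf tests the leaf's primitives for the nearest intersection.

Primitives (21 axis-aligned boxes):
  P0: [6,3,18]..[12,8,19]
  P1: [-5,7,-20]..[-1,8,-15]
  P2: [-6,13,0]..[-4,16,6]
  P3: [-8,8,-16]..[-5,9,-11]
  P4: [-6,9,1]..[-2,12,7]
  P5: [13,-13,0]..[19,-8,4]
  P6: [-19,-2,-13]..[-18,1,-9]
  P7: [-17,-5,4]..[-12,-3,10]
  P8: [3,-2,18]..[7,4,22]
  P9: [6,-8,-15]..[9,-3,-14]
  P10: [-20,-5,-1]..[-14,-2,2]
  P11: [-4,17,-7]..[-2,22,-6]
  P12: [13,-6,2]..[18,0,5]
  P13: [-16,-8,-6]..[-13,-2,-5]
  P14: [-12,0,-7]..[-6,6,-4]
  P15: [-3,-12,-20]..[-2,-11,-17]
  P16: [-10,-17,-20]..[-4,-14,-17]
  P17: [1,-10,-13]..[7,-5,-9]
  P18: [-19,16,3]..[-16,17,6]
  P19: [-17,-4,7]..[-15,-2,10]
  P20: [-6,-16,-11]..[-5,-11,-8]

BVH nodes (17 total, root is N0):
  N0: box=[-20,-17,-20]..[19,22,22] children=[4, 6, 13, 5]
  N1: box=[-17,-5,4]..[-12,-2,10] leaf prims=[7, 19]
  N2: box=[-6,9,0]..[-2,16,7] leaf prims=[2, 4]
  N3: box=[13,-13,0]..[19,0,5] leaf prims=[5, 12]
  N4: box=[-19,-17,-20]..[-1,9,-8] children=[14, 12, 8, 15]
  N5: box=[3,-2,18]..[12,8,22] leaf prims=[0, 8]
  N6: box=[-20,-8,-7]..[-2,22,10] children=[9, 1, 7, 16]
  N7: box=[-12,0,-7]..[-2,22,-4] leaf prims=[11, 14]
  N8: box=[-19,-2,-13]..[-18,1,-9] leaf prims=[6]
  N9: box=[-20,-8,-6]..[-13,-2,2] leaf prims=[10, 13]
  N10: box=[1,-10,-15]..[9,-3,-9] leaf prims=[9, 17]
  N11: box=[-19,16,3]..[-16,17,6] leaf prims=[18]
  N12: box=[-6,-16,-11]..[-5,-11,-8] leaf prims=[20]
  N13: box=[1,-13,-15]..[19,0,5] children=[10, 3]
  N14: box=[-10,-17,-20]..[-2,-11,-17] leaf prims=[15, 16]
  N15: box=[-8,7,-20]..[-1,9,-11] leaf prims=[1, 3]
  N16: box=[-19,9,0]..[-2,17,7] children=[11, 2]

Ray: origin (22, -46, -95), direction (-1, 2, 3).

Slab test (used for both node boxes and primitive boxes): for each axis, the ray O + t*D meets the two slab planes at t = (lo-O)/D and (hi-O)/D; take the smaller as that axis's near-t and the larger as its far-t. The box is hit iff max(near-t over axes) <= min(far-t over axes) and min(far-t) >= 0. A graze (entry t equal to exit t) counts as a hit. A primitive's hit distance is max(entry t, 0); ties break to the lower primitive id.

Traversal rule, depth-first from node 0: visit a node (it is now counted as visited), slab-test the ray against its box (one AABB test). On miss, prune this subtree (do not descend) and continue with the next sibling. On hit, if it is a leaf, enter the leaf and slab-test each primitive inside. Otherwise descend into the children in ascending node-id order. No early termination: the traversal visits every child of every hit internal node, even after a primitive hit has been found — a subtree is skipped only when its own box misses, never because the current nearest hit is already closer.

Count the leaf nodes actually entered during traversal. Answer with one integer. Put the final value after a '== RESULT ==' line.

Traverse from the root:
N0 x:[3,42] y:[29/2,34] z:[25,39] -> hit [25,34], descend [4, 5, 6, 13]
  N4 x:[23,41] y:[29/2,55/2] z:[25,29] -> hit [25,55/2], descend [8, 12, 14, 15]
    N8 x:[40,41] y:[22,47/2] z:[82/3,86/3] -> miss, prune
    N12 x:[27,28] y:[15,35/2] z:[28,29] -> miss, prune
    N14 x:[24,32] y:[29/2,35/2] z:[25,26] -> miss, prune
    N15 x:[23,30] y:[53/2,55/2] z:[25,28] -> hit [53/2,55/2] leaf, test {P1@t=53/2, P3@t=27}
  N5 x:[10,19] y:[22,27] z:[113/3,39] -> miss, prune
  N6 x:[24,42] y:[19,34] z:[88/3,35] -> hit [88/3,34], descend [1, 7, 9, 16]
    N1 x:[34,39] y:[41/2,22] z:[33,35] -> miss, prune
    N7 x:[24,34] y:[23,34] z:[88/3,91/3] -> hit [88/3,91/3] leaf, test {P11(miss), P14(miss)}
    N9 x:[35,42] y:[19,22] z:[89/3,97/3] -> miss, prune
    N16 x:[24,41] y:[55/2,63/2] z:[95/3,34] -> miss, prune
  N13 x:[3,21] y:[33/2,23] z:[80/3,100/3] -> miss, prune

Summary -> nodes [0, 4, 8, 12, 14, 15, 5, 6, 1, 7, 9, 16, 13]; box-tests=13; leaf-entries=2; first=P1

== RESULT ==
2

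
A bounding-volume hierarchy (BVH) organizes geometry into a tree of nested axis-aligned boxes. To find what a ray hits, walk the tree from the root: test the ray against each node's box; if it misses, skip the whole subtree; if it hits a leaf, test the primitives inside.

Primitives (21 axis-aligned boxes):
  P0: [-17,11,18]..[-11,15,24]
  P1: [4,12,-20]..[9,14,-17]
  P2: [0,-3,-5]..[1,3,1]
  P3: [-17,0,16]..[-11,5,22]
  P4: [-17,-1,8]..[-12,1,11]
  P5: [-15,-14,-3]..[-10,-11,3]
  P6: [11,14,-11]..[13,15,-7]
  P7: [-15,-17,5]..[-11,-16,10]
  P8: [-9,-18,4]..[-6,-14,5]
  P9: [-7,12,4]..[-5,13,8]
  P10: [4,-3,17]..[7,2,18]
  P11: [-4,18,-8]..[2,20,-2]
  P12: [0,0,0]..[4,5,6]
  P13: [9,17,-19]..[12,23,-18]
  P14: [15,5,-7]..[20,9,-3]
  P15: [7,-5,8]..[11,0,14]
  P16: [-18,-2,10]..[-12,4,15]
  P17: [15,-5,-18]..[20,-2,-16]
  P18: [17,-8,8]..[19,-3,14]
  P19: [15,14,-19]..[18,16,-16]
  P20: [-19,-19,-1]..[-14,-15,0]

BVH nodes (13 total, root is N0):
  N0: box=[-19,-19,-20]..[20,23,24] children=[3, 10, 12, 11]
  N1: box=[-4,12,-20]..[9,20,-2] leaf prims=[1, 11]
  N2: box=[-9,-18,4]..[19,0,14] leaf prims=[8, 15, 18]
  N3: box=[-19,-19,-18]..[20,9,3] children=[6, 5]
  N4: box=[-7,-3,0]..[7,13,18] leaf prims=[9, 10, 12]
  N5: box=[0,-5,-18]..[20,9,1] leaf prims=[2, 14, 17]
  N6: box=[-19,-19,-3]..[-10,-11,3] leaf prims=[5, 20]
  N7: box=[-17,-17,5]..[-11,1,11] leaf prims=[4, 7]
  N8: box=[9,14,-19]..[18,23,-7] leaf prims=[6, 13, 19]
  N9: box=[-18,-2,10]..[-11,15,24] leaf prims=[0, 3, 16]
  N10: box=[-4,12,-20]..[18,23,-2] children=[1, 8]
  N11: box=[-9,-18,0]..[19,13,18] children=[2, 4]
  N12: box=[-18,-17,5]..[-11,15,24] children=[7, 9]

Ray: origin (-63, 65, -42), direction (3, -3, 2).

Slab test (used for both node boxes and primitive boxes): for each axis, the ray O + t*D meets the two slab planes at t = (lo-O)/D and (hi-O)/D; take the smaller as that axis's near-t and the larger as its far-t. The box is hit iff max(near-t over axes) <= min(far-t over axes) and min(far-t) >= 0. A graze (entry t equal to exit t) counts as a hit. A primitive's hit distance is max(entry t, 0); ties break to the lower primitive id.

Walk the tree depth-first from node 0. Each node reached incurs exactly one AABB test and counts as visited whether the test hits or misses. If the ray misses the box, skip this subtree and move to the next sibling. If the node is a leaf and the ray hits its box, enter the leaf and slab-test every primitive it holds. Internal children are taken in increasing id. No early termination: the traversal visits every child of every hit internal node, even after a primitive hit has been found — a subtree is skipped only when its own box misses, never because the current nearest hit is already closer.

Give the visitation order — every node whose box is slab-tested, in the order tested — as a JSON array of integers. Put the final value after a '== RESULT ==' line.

Walk:
N0 x:[44/3,83/3] y:[14,28] z:[11,33] -> hit [44/3,83/3], descend [3, 10, 11, 12]
  N3 x:[44/3,83/3] y:[56/3,28] z:[12,45/2] -> hit [56/3,45/2], descend [5, 6]
    N5 x:[21,83/3] y:[56/3,70/3] z:[12,43/2] -> hit [21,43/2] leaf, test {P2@t=21, P14(miss), P17(miss)}
    N6 x:[44/3,53/3] y:[76/3,28] z:[39/2,45/2] -> miss, prune
  N10 x:[59/3,27] y:[14,53/3] z:[11,20] -> miss, prune
  N11 x:[18,82/3] y:[52/3,83/3] z:[21,30] -> hit [21,82/3], descend [2, 4]
    N2 x:[18,82/3] y:[65/3,83/3] z:[23,28] -> hit [23,82/3] leaf, test {P8(miss), P15(miss), P18(miss)}
    N4 x:[56/3,70/3] y:[52/3,68/3] z:[21,30] -> hit [21,68/3] leaf, test {P9(miss), P10(miss), P12@t=21}
  N12 x:[15,52/3] y:[50/3,82/3] z:[47/2,33] -> miss, prune

order=[0, 3, 5, 6, 10, 11, 2, 4, 12]  |boxes|=9  |leaves|=3  hit=P2

== RESULT ==
[0, 3, 5, 6, 10, 11, 2, 4, 12]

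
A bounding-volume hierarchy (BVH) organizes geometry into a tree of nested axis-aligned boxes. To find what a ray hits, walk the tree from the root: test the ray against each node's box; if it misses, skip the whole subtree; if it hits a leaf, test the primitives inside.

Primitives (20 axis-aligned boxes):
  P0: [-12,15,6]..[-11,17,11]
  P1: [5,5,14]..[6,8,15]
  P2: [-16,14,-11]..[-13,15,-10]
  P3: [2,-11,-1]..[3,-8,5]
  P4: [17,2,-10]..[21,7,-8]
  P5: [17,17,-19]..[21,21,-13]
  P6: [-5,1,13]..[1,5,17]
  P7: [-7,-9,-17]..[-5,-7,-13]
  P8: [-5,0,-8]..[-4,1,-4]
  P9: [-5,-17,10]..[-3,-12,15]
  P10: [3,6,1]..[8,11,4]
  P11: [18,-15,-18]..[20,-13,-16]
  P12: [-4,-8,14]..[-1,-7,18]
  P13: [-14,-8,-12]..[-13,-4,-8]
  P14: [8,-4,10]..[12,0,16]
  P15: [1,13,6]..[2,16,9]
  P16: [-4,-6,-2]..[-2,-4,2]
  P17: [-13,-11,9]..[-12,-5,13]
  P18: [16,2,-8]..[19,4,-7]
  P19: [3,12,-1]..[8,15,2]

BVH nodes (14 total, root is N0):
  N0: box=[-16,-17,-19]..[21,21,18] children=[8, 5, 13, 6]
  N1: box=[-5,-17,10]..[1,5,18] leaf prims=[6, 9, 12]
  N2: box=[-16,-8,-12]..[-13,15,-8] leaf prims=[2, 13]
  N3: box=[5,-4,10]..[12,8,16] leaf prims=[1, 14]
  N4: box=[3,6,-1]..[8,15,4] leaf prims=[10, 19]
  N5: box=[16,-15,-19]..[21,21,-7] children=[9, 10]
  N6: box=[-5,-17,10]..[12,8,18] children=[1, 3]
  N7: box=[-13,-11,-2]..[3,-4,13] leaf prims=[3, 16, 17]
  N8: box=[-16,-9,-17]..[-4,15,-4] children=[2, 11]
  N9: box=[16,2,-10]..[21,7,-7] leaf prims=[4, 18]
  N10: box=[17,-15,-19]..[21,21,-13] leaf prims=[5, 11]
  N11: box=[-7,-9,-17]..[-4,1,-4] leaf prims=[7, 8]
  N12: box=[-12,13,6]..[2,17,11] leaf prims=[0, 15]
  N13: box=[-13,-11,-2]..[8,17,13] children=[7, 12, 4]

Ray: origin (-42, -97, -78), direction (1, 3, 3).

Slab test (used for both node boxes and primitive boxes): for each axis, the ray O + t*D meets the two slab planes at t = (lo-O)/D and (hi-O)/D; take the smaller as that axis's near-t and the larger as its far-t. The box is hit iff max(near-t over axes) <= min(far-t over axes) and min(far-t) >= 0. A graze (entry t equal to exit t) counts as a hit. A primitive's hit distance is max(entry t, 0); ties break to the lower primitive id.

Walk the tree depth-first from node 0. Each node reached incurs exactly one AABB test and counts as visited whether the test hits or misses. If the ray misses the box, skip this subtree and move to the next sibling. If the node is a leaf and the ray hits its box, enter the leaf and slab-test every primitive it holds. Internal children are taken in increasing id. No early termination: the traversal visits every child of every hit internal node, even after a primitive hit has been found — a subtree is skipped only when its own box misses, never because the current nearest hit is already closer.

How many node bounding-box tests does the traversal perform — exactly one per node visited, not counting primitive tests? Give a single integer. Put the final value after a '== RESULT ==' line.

Trace the traversal:
N0 x:[26,63] y:[80/3,118/3] z:[59/3,32] -> hit [80/3,32], descend [5, 6, 8, 13]
  N5 x:[58,63] y:[82/3,118/3] z:[59/3,71/3] -> miss, prune
  N6 x:[37,54] y:[80/3,35] z:[88/3,32] -> miss, prune
  N8 x:[26,38] y:[88/3,112/3] z:[61/3,74/3] -> miss, prune
  N13 x:[29,50] y:[86/3,38] z:[76/3,91/3] -> hit [29,91/3], descend [4, 7, 12]
    N4 x:[45,50] y:[103/3,112/3] z:[77/3,82/3] -> miss, prune
    N7 x:[29,45] y:[86/3,31] z:[76/3,91/3] -> hit [29,91/3] leaf, test {P3(miss), P16(miss), P17@t=29}
    N12 x:[30,44] y:[110/3,38] z:[28,89/3] -> miss, prune

order=[0, 5, 6, 8, 13, 4, 7, 12]  |boxes|=8  |leaves|=1  hit=P17

== RESULT ==
8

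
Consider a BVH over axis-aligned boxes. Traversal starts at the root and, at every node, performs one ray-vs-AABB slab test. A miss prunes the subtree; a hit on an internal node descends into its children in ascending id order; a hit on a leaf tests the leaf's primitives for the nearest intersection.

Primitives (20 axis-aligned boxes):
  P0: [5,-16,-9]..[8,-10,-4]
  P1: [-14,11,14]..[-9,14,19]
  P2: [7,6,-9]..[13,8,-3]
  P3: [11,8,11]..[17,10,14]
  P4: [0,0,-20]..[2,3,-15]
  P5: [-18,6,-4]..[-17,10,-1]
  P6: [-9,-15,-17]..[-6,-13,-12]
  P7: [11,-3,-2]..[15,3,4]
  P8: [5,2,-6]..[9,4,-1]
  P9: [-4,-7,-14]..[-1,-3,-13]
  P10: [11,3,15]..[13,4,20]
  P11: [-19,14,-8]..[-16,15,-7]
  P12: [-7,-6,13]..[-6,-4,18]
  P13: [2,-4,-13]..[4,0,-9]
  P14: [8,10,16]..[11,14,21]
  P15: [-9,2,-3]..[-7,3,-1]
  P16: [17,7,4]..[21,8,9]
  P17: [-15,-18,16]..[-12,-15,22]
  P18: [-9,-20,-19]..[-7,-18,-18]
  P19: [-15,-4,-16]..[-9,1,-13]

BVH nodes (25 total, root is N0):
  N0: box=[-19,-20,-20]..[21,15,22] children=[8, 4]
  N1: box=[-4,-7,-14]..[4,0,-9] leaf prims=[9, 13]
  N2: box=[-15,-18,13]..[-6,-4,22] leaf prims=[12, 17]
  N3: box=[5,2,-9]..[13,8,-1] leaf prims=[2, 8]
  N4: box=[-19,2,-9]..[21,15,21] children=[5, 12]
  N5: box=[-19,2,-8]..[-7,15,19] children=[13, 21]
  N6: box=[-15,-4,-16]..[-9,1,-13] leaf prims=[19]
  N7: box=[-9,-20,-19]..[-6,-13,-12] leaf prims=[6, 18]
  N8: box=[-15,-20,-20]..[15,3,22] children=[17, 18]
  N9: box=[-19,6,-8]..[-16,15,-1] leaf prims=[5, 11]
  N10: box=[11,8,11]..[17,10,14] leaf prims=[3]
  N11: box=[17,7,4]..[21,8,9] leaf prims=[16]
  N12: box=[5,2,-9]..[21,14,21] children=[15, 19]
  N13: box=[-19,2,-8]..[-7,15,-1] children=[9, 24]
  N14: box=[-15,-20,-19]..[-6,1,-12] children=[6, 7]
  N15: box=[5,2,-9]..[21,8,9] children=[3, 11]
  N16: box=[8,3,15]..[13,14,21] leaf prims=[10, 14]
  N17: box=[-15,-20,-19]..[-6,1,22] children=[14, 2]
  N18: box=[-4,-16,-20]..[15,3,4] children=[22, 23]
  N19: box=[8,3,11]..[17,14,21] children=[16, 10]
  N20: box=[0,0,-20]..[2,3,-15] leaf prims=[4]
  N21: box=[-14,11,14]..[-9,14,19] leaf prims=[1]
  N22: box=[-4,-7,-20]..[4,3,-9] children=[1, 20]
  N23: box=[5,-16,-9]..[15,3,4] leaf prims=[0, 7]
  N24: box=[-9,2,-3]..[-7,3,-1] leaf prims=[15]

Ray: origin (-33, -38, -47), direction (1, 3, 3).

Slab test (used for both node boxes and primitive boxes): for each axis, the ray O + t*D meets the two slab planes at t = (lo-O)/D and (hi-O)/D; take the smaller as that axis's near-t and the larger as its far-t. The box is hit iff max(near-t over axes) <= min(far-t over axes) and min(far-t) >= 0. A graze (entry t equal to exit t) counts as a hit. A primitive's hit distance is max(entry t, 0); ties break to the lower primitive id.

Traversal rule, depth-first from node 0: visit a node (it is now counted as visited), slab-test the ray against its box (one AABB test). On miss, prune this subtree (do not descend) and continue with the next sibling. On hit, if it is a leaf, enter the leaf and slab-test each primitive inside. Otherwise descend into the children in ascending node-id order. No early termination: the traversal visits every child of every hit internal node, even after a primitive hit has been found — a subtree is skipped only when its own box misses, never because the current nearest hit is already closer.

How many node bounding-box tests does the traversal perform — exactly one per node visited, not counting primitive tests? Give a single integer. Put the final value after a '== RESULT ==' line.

Trace the traversal:
N0 x:[14,54] y:[6,53/3] z:[9,23] -> hit [14,53/3], descend [4, 8]
  N4 x:[14,54] y:[40/3,53/3] z:[38/3,68/3] -> hit [14,53/3], descend [5, 12]
    N5 x:[14,26] y:[40/3,53/3] z:[13,22] -> hit [14,53/3], descend [13, 21]
      N13 x:[14,26] y:[40/3,53/3] z:[13,46/3] -> hit [14,46/3], descend [9, 24]
        N9 x:[14,17] y:[44/3,53/3] z:[13,46/3] -> hit [44/3,46/3] leaf, test {P5@t=15, P11(miss)}
        N24 x:[24,26] y:[40/3,41/3] z:[44/3,46/3] -> miss, prune
      N21 x:[19,24] y:[49/3,52/3] z:[61/3,22] -> miss, prune
    N12 x:[38,54] y:[40/3,52/3] z:[38/3,68/3] -> miss, prune
  N8 x:[18,48] y:[6,41/3] z:[9,23] -> miss, prune

Summary -> nodes [0, 4, 5, 13, 9, 24, 21, 12, 8]; box-tests=9; leaf-entries=1; first=P5

== RESULT ==
9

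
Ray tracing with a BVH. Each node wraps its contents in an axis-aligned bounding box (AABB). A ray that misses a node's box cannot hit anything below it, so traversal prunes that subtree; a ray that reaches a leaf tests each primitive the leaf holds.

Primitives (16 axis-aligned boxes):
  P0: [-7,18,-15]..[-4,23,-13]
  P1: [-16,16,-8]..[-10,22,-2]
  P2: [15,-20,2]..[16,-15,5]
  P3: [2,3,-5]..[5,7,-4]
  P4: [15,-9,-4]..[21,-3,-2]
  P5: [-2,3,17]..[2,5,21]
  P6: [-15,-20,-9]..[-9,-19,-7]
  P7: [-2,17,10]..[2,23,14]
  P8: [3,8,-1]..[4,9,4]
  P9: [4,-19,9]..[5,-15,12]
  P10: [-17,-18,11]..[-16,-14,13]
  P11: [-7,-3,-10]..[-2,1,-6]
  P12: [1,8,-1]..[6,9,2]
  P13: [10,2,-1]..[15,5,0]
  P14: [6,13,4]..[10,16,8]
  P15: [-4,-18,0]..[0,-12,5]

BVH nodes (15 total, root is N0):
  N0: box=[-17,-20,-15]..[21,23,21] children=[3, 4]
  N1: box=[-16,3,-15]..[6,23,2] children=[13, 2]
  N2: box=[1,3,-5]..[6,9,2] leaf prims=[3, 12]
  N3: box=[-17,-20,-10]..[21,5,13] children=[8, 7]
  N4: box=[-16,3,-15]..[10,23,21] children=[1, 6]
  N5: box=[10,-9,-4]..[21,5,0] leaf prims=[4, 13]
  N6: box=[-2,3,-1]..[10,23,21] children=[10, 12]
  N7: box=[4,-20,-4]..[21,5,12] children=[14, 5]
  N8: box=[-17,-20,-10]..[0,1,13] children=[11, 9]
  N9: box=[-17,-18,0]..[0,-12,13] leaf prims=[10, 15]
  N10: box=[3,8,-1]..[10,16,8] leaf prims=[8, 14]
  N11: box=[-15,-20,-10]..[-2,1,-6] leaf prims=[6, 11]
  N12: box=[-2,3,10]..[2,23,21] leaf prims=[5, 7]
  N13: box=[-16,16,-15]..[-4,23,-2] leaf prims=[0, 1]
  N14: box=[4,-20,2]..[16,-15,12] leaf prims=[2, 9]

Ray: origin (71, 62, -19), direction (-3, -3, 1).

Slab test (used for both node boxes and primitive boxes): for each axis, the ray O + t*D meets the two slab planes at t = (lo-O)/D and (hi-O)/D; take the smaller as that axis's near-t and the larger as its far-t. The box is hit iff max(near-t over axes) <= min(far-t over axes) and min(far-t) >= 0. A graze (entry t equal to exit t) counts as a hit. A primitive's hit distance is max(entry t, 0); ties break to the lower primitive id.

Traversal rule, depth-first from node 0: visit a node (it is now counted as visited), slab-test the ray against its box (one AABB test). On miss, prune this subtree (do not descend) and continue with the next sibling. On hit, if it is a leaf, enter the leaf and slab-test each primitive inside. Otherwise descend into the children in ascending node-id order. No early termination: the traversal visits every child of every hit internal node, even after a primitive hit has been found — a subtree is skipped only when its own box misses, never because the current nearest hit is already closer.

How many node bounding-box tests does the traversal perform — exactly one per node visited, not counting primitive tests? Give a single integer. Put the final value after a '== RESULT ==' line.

Trace the traversal:
N0 x:[50/3,88/3] y:[13,82/3] z:[4,40] -> hit [50/3,82/3], descend [3, 4]
  N3 x:[50/3,88/3] y:[19,82/3] z:[9,32] -> hit [19,82/3], descend [7, 8]
    N7 x:[50/3,67/3] y:[19,82/3] z:[15,31] -> hit [19,67/3], descend [5, 14]
      N5 x:[50/3,61/3] y:[19,71/3] z:[15,19] -> hit [19,19] leaf, test {P4(miss), P13@t=19}
      N14 x:[55/3,67/3] y:[77/3,82/3] z:[21,31] -> miss, prune
    N8 x:[71/3,88/3] y:[61/3,82/3] z:[9,32] -> hit [71/3,82/3], descend [9, 11]
      N9 x:[71/3,88/3] y:[74/3,80/3] z:[19,32] -> hit [74/3,80/3] leaf, test {P10(miss), P15(miss)}
      N11 x:[73/3,86/3] y:[61/3,82/3] z:[9,13] -> miss, prune
  N4 x:[61/3,29] y:[13,59/3] z:[4,40] -> miss, prune

Visited [0, 3, 7, 5, 14, 8, 9, 11, 4]. Tests: 9 box, 2 leaf. Nearest: P13.

== RESULT ==
9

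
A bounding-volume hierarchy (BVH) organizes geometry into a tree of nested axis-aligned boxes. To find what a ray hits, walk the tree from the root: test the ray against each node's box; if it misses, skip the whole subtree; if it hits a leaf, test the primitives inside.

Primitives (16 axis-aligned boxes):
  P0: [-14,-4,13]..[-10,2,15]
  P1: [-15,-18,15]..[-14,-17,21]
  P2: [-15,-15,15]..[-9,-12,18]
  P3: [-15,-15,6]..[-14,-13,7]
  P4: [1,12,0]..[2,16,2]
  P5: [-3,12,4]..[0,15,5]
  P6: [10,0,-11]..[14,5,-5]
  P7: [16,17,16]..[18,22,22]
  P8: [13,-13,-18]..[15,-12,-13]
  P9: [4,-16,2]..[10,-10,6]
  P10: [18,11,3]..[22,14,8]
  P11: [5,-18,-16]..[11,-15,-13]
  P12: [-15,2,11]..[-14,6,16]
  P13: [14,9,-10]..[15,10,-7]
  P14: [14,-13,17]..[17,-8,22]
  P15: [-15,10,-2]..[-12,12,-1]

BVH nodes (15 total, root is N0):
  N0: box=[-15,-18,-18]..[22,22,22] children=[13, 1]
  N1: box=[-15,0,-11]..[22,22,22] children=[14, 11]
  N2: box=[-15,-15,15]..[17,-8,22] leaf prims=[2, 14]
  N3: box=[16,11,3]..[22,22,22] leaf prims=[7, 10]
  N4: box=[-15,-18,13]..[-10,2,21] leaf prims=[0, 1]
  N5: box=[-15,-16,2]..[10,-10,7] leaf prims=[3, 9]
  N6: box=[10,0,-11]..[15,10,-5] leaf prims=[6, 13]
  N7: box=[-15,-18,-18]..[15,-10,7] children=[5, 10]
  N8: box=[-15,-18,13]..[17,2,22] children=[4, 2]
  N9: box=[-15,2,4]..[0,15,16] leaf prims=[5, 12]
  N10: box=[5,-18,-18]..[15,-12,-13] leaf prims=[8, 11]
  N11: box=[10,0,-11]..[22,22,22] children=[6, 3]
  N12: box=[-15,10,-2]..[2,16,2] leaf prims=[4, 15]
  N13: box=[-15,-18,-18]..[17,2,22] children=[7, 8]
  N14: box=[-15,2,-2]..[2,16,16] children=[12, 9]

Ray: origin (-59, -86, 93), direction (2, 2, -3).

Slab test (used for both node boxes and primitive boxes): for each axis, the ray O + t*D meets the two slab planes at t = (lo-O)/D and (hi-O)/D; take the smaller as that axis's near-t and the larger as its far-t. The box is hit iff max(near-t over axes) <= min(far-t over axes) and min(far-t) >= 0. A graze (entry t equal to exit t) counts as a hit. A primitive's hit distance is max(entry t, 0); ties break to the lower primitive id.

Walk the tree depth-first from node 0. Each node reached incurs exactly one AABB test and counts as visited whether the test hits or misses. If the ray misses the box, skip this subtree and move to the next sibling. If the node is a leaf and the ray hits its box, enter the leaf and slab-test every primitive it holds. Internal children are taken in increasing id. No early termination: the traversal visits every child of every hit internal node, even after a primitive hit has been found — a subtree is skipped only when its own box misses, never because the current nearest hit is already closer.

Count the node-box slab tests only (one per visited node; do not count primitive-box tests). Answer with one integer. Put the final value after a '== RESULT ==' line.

Traverse from the root:
N0 x:[22,81/2] y:[34,54] z:[71/3,37] -> hit [34,37], descend [1, 13]
  N1 x:[22,81/2] y:[43,54] z:[71/3,104/3] -> miss, prune
  N13 x:[22,38] y:[34,44] z:[71/3,37] -> hit [34,37], descend [7, 8]
    N7 x:[22,37] y:[34,38] z:[86/3,37] -> hit [34,37], descend [5, 10]
      N5 x:[22,69/2] y:[35,38] z:[86/3,91/3] -> miss, prune
      N10 x:[32,37] y:[34,37] z:[106/3,37] -> hit [106/3,37] leaf, test {P8@t=73/2, P11(miss)}
    N8 x:[22,38] y:[34,44] z:[71/3,80/3] -> miss, prune

7 AABB tests over nodes [0, 1, 13, 7, 5, 10, 8]; 1 leaf entered; closest P8.

== RESULT ==
7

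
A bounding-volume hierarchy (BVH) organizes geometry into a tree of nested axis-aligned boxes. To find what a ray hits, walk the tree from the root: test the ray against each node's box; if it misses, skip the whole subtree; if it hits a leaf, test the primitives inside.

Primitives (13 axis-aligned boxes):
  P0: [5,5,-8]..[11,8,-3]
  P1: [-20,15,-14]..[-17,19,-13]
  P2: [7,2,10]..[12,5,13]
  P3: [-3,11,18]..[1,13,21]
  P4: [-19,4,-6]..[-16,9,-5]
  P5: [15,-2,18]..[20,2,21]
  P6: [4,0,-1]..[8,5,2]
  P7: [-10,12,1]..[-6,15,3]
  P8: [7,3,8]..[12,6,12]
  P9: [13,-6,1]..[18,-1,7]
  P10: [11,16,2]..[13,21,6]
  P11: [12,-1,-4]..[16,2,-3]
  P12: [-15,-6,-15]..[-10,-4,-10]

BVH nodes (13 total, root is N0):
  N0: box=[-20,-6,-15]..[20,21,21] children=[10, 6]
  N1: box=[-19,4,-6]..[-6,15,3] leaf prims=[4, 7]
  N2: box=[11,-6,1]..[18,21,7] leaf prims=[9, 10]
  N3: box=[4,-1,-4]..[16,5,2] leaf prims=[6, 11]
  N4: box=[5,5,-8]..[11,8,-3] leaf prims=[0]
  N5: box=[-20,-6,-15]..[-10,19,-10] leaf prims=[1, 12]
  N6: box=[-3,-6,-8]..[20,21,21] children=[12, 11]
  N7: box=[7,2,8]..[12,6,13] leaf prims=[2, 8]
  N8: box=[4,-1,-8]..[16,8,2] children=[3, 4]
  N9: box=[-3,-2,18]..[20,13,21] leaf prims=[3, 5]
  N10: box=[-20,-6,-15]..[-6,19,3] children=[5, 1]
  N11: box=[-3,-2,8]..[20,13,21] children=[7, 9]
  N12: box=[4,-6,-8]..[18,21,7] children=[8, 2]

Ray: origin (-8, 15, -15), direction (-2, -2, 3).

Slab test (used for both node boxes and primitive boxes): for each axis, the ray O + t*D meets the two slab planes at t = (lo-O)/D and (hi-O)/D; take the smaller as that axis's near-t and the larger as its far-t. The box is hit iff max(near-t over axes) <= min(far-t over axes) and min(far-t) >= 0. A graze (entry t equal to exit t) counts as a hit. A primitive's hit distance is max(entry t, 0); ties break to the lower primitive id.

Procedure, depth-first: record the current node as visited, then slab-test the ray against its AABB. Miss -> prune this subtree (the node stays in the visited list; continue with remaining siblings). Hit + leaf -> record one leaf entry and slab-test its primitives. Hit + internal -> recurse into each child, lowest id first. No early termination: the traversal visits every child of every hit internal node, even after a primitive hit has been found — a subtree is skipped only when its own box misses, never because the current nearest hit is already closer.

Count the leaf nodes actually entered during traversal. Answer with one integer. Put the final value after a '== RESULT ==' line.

Trace the traversal:
N0 x:[-14,6] y:[-3,21/2] z:[0,12] -> hit [0,6], descend [6, 10]
  N6 x:[-14,-5/2] y:[-3,21/2] z:[7/3,12] -> miss, prune
  N10 x:[-1,6] y:[-2,21/2] z:[0,6] -> hit [0,6], descend [1, 5]
    N1 x:[-1,11/2] y:[0,11/2] z:[3,6] -> hit [3,11/2] leaf, test {P4(miss), P7(miss)}
    N5 x:[1,6] y:[-2,21/2] z:[0,5/3] -> hit [1,5/3] leaf, test {P1(miss), P12(miss)}

Summary -> nodes [0, 6, 10, 1, 5]; box-tests=5; leaf-entries=2; first=miss

== RESULT ==
2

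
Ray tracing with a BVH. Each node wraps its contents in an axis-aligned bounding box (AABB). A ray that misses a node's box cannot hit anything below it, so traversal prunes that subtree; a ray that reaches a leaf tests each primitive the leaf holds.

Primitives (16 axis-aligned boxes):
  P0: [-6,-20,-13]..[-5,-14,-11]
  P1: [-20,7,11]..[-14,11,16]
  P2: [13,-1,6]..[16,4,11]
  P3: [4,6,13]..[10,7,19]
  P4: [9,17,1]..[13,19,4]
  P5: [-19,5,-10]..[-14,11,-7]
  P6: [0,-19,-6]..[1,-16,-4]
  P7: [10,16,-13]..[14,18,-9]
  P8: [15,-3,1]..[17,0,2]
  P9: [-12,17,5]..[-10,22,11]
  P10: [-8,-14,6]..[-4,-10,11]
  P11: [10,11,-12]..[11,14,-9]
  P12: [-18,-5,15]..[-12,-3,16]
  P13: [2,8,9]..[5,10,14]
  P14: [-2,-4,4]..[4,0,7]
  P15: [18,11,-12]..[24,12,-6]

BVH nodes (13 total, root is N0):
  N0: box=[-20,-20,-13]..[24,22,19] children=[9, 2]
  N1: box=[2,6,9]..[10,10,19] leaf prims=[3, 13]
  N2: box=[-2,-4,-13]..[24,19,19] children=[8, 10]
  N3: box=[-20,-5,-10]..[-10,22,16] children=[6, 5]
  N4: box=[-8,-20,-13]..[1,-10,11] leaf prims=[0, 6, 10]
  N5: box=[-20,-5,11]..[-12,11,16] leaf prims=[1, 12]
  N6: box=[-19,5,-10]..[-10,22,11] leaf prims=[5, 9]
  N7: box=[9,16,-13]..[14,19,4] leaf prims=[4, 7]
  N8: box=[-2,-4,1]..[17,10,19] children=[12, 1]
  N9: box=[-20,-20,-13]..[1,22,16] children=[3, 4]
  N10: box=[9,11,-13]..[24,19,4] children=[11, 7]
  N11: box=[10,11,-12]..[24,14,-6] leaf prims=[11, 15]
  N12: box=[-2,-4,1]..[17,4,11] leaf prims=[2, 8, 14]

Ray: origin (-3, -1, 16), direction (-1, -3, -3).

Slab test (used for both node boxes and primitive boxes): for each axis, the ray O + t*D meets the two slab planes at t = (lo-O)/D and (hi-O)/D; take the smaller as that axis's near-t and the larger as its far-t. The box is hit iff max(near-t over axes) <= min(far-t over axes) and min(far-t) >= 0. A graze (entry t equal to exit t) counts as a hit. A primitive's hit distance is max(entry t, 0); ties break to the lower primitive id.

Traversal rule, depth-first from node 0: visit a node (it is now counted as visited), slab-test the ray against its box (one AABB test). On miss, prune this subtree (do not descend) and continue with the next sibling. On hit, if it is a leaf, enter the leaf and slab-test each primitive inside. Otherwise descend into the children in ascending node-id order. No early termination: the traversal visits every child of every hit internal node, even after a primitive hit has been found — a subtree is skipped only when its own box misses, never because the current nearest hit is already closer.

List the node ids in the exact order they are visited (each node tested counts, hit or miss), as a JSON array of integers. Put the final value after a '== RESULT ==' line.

Trace the traversal:
N0 x:[-27,17] y:[-23/3,19/3] z:[-1,29/3] -> hit [-1,19/3], descend [2, 9]
  N2 x:[-27,-1] y:[-20/3,1] z:[-1,29/3] -> miss, prune
  N9 x:[-4,17] y:[-23/3,19/3] z:[0,29/3] -> hit [0,19/3], descend [3, 4]
    N3 x:[7,17] y:[-23/3,4/3] z:[0,26/3] -> miss, prune
    N4 x:[-4,5] y:[3,19/3] z:[5/3,29/3] -> hit [3,5] leaf, test {P0(miss), P6(miss), P10@t=3}

Summary -> nodes [0, 2, 9, 3, 4]; box-tests=5; leaf-entries=1; first=P10

== RESULT ==
[0, 2, 9, 3, 4]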